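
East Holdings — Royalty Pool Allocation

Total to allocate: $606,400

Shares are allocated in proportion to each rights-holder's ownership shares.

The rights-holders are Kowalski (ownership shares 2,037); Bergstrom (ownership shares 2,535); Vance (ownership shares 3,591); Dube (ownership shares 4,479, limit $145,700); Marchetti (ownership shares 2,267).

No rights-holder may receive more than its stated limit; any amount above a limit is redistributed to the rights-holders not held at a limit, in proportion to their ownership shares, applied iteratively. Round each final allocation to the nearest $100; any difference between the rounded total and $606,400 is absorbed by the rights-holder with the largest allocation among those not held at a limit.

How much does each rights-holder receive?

Ownership shares total: 14,909.
Unconstrained shares: Kowalski 82,851.75; Bergstrom 103,107.12; Vance 146,058.25; Dube 182,176.24; Marchetti 92,206.64.
Capped: Dube ($145,700); remaining pool $460,700 reallocated over remaining ownership shares 10,430.
Remaining shares: Kowalski 89,975.64 → $90,000; Bergstrom 111,972.63 → $112,000; Vance 158,616.85 → $158,600; Marchetti 100,134.89 → $100,100.

Kowalski: $90,000 · Bergstrom: $112,000 · Vance: $158,600 · Dube: $145,700 · Marchetti: $100,100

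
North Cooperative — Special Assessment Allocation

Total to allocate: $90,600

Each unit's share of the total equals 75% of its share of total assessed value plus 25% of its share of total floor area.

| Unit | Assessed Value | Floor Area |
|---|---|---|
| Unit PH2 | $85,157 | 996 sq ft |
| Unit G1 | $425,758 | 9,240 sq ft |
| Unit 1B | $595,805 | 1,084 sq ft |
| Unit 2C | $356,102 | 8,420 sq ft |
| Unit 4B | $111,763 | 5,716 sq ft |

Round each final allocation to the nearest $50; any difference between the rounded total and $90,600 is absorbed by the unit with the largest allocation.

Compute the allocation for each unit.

Unit PH2: $4,550 | Unit G1: $26,600 | Unit 1B: $26,700 | Unit 2C: $22,850 | Unit 4B: $9,900

Assessed value total 1,574,585; floor area total 25,456.
Blended shares (75% assessed value + 25% floor area): Unit PH2 0.0503; Unit G1 0.2935; Unit 1B 0.2944; Unit 2C 0.2523; Unit 4B 0.1094.
Unrounded shares: Unit PH2 4,561.10; Unit G1 26,594.74; Unit 1B 26,676.02; Unit 2C 22,859.18; Unit 4B 9,908.97.
At nearest $50: Unit PH2 $4,550; Unit G1 $26,600; Unit 1B $26,700; Unit 2C $22,850; Unit 4B $9,900. Sum = $90,600.
Sum already equals the total — no adjustment.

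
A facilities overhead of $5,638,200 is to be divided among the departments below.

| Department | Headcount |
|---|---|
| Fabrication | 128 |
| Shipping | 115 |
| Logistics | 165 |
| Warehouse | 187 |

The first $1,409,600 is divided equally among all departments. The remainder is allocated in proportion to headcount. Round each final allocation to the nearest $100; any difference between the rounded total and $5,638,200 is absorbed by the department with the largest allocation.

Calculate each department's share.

$1,409,600 shared equally gives $352,400 per department.
Remainder $4,228,600 by headcount (total 595): Fabrication 909,682.02 → $909,700; Shipping 817,292.44 → $817,300; Logistics 1,172,636.97 → $1,172,600; Warehouse 1,328,988.57 → $1,329,000.
Totals: Fabrication $352,400 + $909,700 = $1,262,100; Shipping $352,400 + $817,300 = $1,169,700; Logistics $352,400 + $1,172,600 = $1,525,000; Warehouse $352,400 + $1,329,000 = $1,681,400.

Fabrication: $1,262,100 · Shipping: $1,169,700 · Logistics: $1,525,000 · Warehouse: $1,681,400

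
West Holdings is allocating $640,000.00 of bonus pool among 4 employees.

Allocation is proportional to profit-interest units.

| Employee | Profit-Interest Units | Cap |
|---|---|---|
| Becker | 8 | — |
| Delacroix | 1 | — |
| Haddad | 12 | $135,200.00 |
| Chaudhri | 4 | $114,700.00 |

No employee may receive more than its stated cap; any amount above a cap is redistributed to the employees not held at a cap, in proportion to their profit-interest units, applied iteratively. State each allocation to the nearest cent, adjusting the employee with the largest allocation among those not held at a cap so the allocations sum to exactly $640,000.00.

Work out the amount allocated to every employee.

Total profit-interest units = 25.
Pro-rata shares before constraints: Becker 204,800.0000; Delacroix 25,600.0000; Haddad 307,200.0000; Chaudhri 102,400.0000.
Capped: Haddad ($135,200.00); remaining pool $504,800.00 reallocated over remaining profit-interest units 13.
Capped: Chaudhri ($114,700.00); remaining pool $390,100.00 reallocated over remaining profit-interest units 9.
Remaining shares: Becker 346,755.5556 → $346,755.56; Delacroix 43,344.4444 → $43,344.44.

Becker: $346,755.56 · Delacroix: $43,344.44 · Haddad: $135,200.00 · Chaudhri: $114,700.00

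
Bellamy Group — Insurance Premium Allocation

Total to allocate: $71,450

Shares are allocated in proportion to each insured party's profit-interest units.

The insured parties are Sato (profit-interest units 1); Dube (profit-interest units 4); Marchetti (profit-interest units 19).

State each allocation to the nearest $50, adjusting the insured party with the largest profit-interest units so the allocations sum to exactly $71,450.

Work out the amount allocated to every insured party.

Total profit-interest units = 1 + 4 + 19 = 24.
Raw shares: Sato 2,977.08; Dube 11,908.33; Marchetti 56,564.58.
After rounding ($50): Sato $3,000; Dube $11,900; Marchetti $56,550. Sum = $71,450.
Sum already equals the total — no adjustment.

Sato: $3,000 | Dube: $11,900 | Marchetti: $56,550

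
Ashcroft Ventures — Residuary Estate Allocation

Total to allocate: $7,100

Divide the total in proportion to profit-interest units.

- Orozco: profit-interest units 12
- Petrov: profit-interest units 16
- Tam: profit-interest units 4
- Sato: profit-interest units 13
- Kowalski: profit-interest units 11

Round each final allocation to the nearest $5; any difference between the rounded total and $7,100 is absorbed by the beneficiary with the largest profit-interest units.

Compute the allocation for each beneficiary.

Profit-interest units total: 12 + 16 + 4 + 13 + 11 = 56.
Pro-rata amounts: Orozco 1,521.43; Petrov 2,028.57; Tam 507.14; Sato 1,648.21; Kowalski 1,394.64.
Rounded to nearest $5: Orozco $1,520; Petrov $2,030; Tam $505; Sato $1,650; Kowalski $1,395. Sum = $7,100.
No rounding difference to absorb.

Orozco: $1,520; Petrov: $2,030; Tam: $505; Sato: $1,650; Kowalski: $1,395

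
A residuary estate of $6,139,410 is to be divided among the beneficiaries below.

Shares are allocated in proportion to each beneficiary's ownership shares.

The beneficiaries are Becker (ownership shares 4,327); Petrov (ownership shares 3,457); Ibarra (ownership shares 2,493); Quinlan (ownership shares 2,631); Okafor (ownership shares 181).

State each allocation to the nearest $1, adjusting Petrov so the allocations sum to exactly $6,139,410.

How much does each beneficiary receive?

Ownership shares total: 13,089.
Unrounded shares: Becker 4,327/13,089 × $6,139,410 = 2,029,584.16; Petrov 3,457/13,089 × $6,139,410 = 1,621,509.69; Ibarra 2,493/13,089 × $6,139,410 = 1,169,344.42; Quinlan 2,631/13,089 × $6,139,410 = 1,234,073.47; Okafor 181/13,089 × $6,139,410 = 84,898.25.
At nearest $1: Becker $2,029,584; Petrov $1,621,510; Ibarra $1,169,344; Quinlan $1,234,073; Okafor $84,898. Sum = $6,139,409.
Difference $6,139,410 − $6,139,409 = +$1 applied to Petrov: Petrov becomes $1,621,511.

Becker: $2,029,584 · Petrov: $1,621,511 · Ibarra: $1,169,344 · Quinlan: $1,234,073 · Okafor: $84,898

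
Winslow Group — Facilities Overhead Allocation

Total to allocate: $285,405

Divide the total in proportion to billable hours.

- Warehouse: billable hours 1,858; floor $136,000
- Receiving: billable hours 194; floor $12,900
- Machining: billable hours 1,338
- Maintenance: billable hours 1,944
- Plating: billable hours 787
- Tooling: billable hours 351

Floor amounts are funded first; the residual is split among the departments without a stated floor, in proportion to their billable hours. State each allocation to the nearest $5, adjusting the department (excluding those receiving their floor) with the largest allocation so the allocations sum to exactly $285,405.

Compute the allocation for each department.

Warehouse: $136,000; Receiving: $12,900; Machining: $41,320; Maintenance: $60,040; Plating: $24,305; Tooling: $10,840

Fund the minimums — Warehouse $136,000; Receiving $12,900. Balance $136,505.
Balance split over remaining billable hours 4,420: Machining 41,322.10 → $41,320; Maintenance 60,037.49 → $60,035; Plating 24,305.30 → $24,305; Tooling 10,840.10 → $10,840.
Rounding difference +$5 applied to Maintenance → $60,040.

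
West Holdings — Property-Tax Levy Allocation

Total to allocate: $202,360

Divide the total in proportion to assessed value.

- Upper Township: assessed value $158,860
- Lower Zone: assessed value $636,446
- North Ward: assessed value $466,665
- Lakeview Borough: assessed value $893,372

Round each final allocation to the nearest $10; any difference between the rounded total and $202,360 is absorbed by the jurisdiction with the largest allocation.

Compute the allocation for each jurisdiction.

Combined assessed value = 2,155,343.
Raw shares: Upper Township 158,860/2,155,343 × $202,360 = 14,914.99; Lower Zone 636,446/2,155,343 × $202,360 = 59,754.39; North Ward 466,665/2,155,343 × $202,360 = 43,814.06; Lakeview Borough 893,372/2,155,343 × $202,360 = 83,876.56.
After rounding ($10): Upper Township $14,910; Lower Zone $59,750; North Ward $43,810; Lakeview Borough $83,880. Sum = $202,350.
Difference $202,360 − $202,350 = +$10 applied to largest allocation (Lakeview Borough): Lakeview Borough becomes $83,890.

Upper Township: $14,910 | Lower Zone: $59,750 | North Ward: $43,810 | Lakeview Borough: $83,890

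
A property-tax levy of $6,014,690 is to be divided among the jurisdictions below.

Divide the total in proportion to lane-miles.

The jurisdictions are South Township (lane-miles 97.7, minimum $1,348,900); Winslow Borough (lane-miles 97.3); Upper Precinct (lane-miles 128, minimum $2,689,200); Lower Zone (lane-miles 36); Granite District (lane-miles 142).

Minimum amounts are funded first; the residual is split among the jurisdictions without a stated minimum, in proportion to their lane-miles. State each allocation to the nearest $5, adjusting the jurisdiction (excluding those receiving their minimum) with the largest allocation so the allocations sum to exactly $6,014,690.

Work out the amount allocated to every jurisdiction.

South Township: $1,348,900 | Winslow Borough: $698,590 | Upper Precinct: $2,689,200 | Lower Zone: $258,470 | Granite District: $1,019,530

Guaranteed amounts: South Township $1,348,900; Upper Precinct $2,689,200. Remaining pool $1,976,590.
Remaining pool split over remaining lane-miles 275.3: Winslow Borough 698,591.38 → $698,590; Lower Zone 258,471.63 → $258,470; Granite District 1,019,526.99 → $1,019,525.
Rounding difference +$5 applied to Granite District → $1,019,530.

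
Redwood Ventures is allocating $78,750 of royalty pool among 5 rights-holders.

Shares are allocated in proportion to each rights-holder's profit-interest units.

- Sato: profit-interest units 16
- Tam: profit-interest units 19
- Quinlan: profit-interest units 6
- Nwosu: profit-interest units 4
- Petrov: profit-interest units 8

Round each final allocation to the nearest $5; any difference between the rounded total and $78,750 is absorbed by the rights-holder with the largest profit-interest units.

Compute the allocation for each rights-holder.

Sato: $23,775 | Tam: $28,230 | Quinlan: $8,915 | Nwosu: $5,945 | Petrov: $11,885

Combined profit-interest units = 16 + 19 + 6 + 4 + 8 = 53.
Raw shares: Sato 23,773.58; Tam 28,231.13; Quinlan 8,915.09; Nwosu 5,943.40; Petrov 11,886.79.
After rounding ($5): Sato $23,775; Tam $28,230; Quinlan $8,915; Nwosu $5,945; Petrov $11,885. Sum = $78,750.
No rounding difference to absorb.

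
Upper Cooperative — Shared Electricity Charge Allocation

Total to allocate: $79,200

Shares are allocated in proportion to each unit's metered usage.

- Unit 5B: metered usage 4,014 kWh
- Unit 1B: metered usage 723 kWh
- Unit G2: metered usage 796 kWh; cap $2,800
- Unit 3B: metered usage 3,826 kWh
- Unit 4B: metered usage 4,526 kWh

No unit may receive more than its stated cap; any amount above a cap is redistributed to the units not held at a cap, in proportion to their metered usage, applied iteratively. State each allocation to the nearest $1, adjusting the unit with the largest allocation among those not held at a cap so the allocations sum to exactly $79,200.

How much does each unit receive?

Total metered usage = 13,885.
Unconstrained shares: Unit 5B 22,895.84; Unit 1B 4,123.99; Unit G2 4,540.38; Unit 3B 21,823.49; Unit 4B 25,816.29.
Cap binds for Unit G2 ($2,800); remaining pool $76,400 reallocated over remaining metered usage 13,089.
Shares after redistribution: Unit 5B 23,429.57 → $23,430; Unit 1B 4,220.12 → $4,220; Unit 3B 22,332.22 → $22,332; Unit 4B 26,418.09 → $26,418.

Unit 5B: $23,430 · Unit 1B: $4,220 · Unit G2: $2,800 · Unit 3B: $22,332 · Unit 4B: $26,418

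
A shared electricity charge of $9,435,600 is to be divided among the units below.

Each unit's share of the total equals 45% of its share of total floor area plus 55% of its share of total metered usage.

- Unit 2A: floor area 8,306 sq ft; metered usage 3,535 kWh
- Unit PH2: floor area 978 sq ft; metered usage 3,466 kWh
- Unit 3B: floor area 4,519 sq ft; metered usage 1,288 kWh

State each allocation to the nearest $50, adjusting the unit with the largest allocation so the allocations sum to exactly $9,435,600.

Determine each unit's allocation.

Unit 2A: $4,768,250 | Unit PH2: $2,470,850 | Unit 3B: $2,196,500

Floor area total 13,803; metered usage total 8,289.
Composite weights (45% floor area + 55% metered usage): Unit 2A 0.5053; Unit PH2 0.2619; Unit 3B 0.2328.
Unrounded shares: Unit 2A 4,768,250.33; Unit PH2 2,470,842.67; Unit 3B 2,196,507.00.
After rounding ($50): Unit 2A $4,768,250; Unit PH2 $2,470,850; Unit 3B $2,196,500. Sum = $9,435,600.
No rounding difference to absorb.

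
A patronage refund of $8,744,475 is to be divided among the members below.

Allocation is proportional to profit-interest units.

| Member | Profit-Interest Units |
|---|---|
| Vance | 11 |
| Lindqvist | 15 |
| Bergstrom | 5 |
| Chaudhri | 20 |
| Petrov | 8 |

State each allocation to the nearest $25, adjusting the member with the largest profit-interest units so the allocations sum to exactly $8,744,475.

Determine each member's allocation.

Sum of profit-interest units: 11 + 15 + 5 + 20 + 8 = 59.
Unrounded shares: Vance 1,630,325.85; Lindqvist 2,223,171.61; Bergstrom 741,057.20; Chaudhri 2,964,228.81; Petrov 1,185,691.53.
After rounding ($25): Vance $1,630,325; Lindqvist $2,223,175; Bergstrom $741,050; Chaudhri $2,964,225; Petrov $1,185,700. Sum = $8,744,475.
Rounded total matches; no reconciliation needed.

Vance: $1,630,325 | Lindqvist: $2,223,175 | Bergstrom: $741,050 | Chaudhri: $2,964,225 | Petrov: $1,185,700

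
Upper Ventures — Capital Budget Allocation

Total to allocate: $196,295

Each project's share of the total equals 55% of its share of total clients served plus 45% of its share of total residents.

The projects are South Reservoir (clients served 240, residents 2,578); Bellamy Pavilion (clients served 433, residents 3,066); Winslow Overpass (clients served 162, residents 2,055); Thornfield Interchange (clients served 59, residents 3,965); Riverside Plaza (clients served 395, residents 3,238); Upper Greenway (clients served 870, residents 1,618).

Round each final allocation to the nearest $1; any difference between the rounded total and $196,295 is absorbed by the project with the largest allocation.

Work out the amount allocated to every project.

South Reservoir: $25,786; Bellamy Pavilion: $38,046; Winslow Overpass: $19,089; Thornfield Interchange: $24,151; Riverside Plaza: $37,066; Upper Greenway: $52,157

Clients served total 2,159; residents total 16,520.
Blended shares (55% clients served + 45% residents): South Reservoir 0.1314; Bellamy Pavilion 0.1938; Winslow Overpass 0.0972; Thornfield Interchange 0.1230; Riverside Plaza 0.1888; Upper Greenway 0.2657.
Pro-rata amounts: South Reservoir 25,785.98; Bellamy Pavilion 38,046.42; Winslow Overpass 19,089.04; Thornfield Interchange 24,151.26; Riverside Plaza 37,065.89; Upper Greenway 52,156.41.
Rounded to nearest $1: South Reservoir $25,786; Bellamy Pavilion $38,046; Winslow Overpass $19,089; Thornfield Interchange $24,151; Riverside Plaza $37,066; Upper Greenway $52,156. Sum = $196,294.
Difference $196,295 − $196,294 = +$1 applied to largest allocation (Upper Greenway): Upper Greenway becomes $52,157.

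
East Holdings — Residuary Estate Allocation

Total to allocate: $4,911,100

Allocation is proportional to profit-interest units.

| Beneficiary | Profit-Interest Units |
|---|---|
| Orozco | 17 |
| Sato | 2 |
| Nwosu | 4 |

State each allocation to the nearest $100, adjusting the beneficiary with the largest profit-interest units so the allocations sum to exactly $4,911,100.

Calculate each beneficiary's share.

Total profit-interest units = 17 + 2 + 4 = 23.
Pro-rata amounts: Orozco 3,629,943.48; Sato 427,052.17; Nwosu 854,104.35.
After rounding ($100): Orozco $3,629,900; Sato $427,100; Nwosu $854,100. Sum = $4,911,100.
Rounded total matches; no reconciliation needed.

Orozco: $3,629,900 | Sato: $427,100 | Nwosu: $854,100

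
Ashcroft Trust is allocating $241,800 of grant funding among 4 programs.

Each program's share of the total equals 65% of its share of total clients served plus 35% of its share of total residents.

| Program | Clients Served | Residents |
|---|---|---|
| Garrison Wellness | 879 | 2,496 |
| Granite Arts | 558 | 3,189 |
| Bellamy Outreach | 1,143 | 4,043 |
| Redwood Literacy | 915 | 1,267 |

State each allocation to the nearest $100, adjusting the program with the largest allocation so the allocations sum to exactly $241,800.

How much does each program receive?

Clients served total 3,495; residents total 10,995.
Composite weights (65% clients served + 35% residents): Garrison Wellness 0.2429; Granite Arts 0.2053; Bellamy Outreach 0.3413; Redwood Literacy 0.2105.
Proportional shares: Garrison Wellness 58,740.64; Granite Arts 49,639.40; Bellamy Outreach 82,520.18; Redwood Literacy 50,899.78.
After rounding ($100): Garrison Wellness $58,700; Granite Arts $49,600; Bellamy Outreach $82,500; Redwood Literacy $50,900. Sum = $241,700.
Difference $241,800 − $241,700 = +$100 applied to largest allocation (Bellamy Outreach): Bellamy Outreach becomes $82,600.

Garrison Wellness: $58,700; Granite Arts: $49,600; Bellamy Outreach: $82,600; Redwood Literacy: $50,900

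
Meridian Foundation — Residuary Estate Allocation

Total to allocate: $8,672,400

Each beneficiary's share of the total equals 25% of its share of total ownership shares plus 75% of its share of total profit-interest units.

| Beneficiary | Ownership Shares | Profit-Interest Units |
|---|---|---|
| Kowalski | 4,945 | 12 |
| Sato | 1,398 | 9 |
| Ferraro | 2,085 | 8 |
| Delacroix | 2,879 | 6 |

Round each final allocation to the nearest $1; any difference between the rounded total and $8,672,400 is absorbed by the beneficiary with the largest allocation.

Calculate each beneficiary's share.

Kowalski: $3,178,241 · Sato: $1,940,599 · Ferraro: $1,886,493 · Delacroix: $1,667,067

Ownership shares total 11,307; profit-interest units total 35.
Composite weights (25% ownership shares + 75% profit-interest units): Kowalski 0.3665; Sato 0.2238; Ferraro 0.2175; Delacroix 0.1922.
Raw shares: Kowalski 3,178,241.92; Sato 1,940,598.65; Ferraro 1,886,492.71; Delacroix 1,667,066.71.
At nearest $1: Kowalski $3,178,242; Sato $1,940,599; Ferraro $1,886,493; Delacroix $1,667,067. Sum = $8,672,401.
Difference $8,672,400 − $8,672,401 = −$1 applied to largest allocation (Kowalski): Kowalski becomes $3,178,241.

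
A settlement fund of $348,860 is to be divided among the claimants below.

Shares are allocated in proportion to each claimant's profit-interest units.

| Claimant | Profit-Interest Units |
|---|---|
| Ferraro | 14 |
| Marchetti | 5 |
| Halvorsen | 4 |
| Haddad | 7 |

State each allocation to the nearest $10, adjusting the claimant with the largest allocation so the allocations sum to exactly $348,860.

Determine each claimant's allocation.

Ferraro: $162,810 · Marchetti: $58,140 · Halvorsen: $46,510 · Haddad: $81,400

Sum of profit-interest units: 30.
Pro-rata amounts: Ferraro 14/30 × $348,860 = 162,801.33; Marchetti 5/30 × $348,860 = 58,143.33; Halvorsen 4/30 × $348,860 = 46,514.67; Haddad 7/30 × $348,860 = 81,400.67.
Rounded to nearest $10: Ferraro $162,800; Marchetti $58,140; Halvorsen $46,510; Haddad $81,400. Sum = $348,850.
Difference $348,860 − $348,850 = +$10 applied to largest allocation (Ferraro): Ferraro becomes $162,810.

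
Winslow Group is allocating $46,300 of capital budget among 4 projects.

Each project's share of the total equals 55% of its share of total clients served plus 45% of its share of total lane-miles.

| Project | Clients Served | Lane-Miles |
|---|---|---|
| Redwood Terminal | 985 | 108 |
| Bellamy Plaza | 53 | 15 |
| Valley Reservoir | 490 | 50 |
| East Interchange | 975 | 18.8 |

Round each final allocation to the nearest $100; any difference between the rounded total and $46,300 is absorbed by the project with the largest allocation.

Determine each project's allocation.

Clients served total 2,503; lane-miles total 191.8.
Combined weights (55% clients served + 45% lane-miles): Redwood Terminal 0.4698; Bellamy Plaza 0.0468; Valley Reservoir 0.2250; East Interchange 0.2584.
Pro-rata amounts: Redwood Terminal 21,753.09; Bellamy Plaza 2,168.64; Valley Reservoir 10,416.60; East Interchange 11,961.67.
At nearest $100: Redwood Terminal $21,800; Bellamy Plaza $2,200; Valley Reservoir $10,400; East Interchange $12,000. Sum = $46,400.
Difference $46,300 − $46,400 = −$100 applied to largest allocation (Redwood Terminal): Redwood Terminal becomes $21,700.

Redwood Terminal: $21,700; Bellamy Plaza: $2,200; Valley Reservoir: $10,400; East Interchange: $12,000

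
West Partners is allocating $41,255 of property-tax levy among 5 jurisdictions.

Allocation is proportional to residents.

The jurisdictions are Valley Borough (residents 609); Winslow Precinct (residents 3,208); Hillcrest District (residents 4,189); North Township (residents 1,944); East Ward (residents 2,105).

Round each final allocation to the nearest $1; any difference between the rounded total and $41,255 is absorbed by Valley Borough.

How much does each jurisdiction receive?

Valley Borough: $2,083; Winslow Precinct: $10,979; Hillcrest District: $14,336; North Township: $6,653; East Ward: $7,204

Total residents = 12,055.
Unrounded shares: Valley Borough 609/12,055 × $41,255 = 2,084.14; Winslow Precinct 3,208/12,055 × $41,255 = 10,978.52; Hillcrest District 4,189/12,055 × $41,255 = 14,335.73; North Township 1,944/12,055 × $41,255 = 6,652.82; East Ward 2,105/12,055 × $41,255 = 7,203.80.
At nearest $1: Valley Borough $2,084; Winslow Precinct $10,979; Hillcrest District $14,336; North Township $6,653; East Ward $7,204. Sum = $41,256.
Difference $41,255 − $41,256 = −$1 applied to Valley Borough: Valley Borough becomes $2,083.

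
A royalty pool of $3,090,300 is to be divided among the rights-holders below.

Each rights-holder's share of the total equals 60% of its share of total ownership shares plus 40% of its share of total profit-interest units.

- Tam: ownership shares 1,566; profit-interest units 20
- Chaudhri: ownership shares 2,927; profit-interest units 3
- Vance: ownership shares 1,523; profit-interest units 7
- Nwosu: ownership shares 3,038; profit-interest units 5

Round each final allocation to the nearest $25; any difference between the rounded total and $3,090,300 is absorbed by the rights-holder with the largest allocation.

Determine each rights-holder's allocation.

Totals — ownership shares 9,054, profit-interest units 35.
Blended shares (60% ownership shares + 40% profit-interest units): Tam 0.3323; Chaudhri 0.2283; Vance 0.1809; Nwosu 0.2585.
Raw shares: Tam 1,027,057.39; Chaudhri 705,377.14; Vance 559,121.08; Nwosu 798,744.40.
At nearest $25: Tam $1,027,050; Chaudhri $705,375; Vance $559,125; Nwosu $798,750. Sum = $3,090,300.
No rounding difference to absorb.

Tam: $1,027,050 · Chaudhri: $705,375 · Vance: $559,125 · Nwosu: $798,750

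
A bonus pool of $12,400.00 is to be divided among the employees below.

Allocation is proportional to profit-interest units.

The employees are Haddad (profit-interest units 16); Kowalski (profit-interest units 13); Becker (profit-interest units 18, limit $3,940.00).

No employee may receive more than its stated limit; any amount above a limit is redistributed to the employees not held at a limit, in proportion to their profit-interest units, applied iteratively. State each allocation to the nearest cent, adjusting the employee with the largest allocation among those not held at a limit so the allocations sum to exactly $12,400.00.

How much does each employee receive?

Combined profit-interest units = 47.
Pro-rata shares before constraints: Haddad 4,221.2766; Kowalski 3,429.7872; Becker 4,748.9362.
Capped: Becker ($3,940.00); remaining pool $8,460.00 reallocated over remaining profit-interest units 29.
Shares after redistribution: Haddad 4,667.5862 → $4,667.59; Kowalski 3,792.4138 → $3,792.41.

Haddad: $4,667.59 | Kowalski: $3,792.41 | Becker: $3,940.00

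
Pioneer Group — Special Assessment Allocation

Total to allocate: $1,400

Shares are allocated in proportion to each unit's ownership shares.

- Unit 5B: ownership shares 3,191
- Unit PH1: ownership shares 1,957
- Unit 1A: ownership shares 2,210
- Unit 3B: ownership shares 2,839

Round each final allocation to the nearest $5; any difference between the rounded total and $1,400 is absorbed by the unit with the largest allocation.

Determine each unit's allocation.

Unit 5B: $435 · Unit PH1: $270 · Unit 1A: $305 · Unit 3B: $390

Sum of ownership shares: 10,197.
Raw shares: Unit 5B 3,191/10,197 × $1,400 = 438.11; Unit PH1 1,957/10,197 × $1,400 = 268.69; Unit 1A 2,210/10,197 × $1,400 = 303.42; Unit 3B 2,839/10,197 × $1,400 = 389.78.
After rounding ($5): Unit 5B $440; Unit PH1 $270; Unit 1A $305; Unit 3B $390. Sum = $1,405.
Difference $1,400 − $1,405 = −$5 applied to largest allocation (Unit 5B): Unit 5B becomes $435.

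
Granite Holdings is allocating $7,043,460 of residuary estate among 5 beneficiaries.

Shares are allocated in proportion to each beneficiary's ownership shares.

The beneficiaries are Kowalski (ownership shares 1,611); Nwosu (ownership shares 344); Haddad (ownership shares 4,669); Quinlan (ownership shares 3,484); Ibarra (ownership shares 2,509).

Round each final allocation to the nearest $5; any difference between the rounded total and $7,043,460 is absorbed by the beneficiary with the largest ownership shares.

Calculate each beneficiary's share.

Kowalski: $899,345; Nwosu: $192,040; Haddad: $2,606,470; Quinlan: $1,944,950; Ibarra: $1,400,655

Total ownership shares = 1,611 + 344 + 4,669 + 3,484 + 2,509 = 12,617.
Pro-rata amounts: Kowalski 899,343.27; Nwosu 192,038.54; Haddad 2,606,476.56; Quinlan 1,944,948.45; Ibarra 1,400,653.18.
Rounded to nearest $5: Kowalski $899,345; Nwosu $192,040; Haddad $2,606,475; Quinlan $1,944,950; Ibarra $1,400,655. Sum = $7,043,465.
Difference $7,043,460 − $7,043,465 = −$5 applied to largest ownership shares (Haddad): Haddad becomes $2,606,470.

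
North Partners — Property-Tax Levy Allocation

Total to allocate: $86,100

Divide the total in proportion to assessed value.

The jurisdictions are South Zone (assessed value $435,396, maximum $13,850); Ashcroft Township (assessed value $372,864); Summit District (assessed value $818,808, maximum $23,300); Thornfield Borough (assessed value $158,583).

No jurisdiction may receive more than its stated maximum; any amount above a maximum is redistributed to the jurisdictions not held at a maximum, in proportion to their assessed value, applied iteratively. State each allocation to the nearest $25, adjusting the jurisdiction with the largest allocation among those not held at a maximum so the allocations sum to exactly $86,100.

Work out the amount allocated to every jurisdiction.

Sum of assessed value: 1,785,651.
Proportional shares (ignoring caps): South Zone 20,993.80; Ashcroft Township 17,978.65; Summit District 39,481.05; Thornfield Borough 7,646.51.
Held at cap: South Zone ($13,850), Summit District ($23,300); residual $48,950 reallocated over remaining assessed value 531,447.
Remaining shares: Ashcroft Township 34,343.39 → $34,350; Thornfield Borough 14,606.61 → $14,600.

South Zone: $13,850; Ashcroft Township: $34,350; Summit District: $23,300; Thornfield Borough: $14,600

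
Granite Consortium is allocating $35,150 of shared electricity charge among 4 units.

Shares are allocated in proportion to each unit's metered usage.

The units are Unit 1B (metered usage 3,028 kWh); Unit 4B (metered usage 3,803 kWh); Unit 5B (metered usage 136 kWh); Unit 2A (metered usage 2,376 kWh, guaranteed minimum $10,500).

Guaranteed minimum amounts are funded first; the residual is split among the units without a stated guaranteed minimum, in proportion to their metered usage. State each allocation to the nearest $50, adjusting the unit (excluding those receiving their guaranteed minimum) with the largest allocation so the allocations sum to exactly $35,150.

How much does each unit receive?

Unit 1B: $10,700 | Unit 4B: $13,450 | Unit 5B: $500 | Unit 2A: $10,500

Minimums first: Unit 2A $10,500. Remaining pool $24,650.
Remaining pool split over remaining metered usage 6,967: Unit 1B 10,713.39 → $10,700; Unit 4B 13,455.43 → $13,450; Unit 5B 481.18 → $500.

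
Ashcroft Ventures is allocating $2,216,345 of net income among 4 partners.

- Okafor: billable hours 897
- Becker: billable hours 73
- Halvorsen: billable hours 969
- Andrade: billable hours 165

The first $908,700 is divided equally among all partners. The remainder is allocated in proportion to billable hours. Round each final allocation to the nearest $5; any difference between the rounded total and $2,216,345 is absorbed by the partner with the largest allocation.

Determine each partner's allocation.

Okafor: $784,665 · Becker: $272,545 · Halvorsen: $829,410 · Andrade: $329,725

Equal tier: $908,700 ÷ 4 = $227,175 apiece.
Remainder $1,307,645 by billable hours (total 2,104): Okafor 557,489.34 → $557,490; Becker 45,369.81 → $45,370; Halvorsen 602,237.64 → $602,240; Andrade 102,548.21 → $102,550.
Rounding difference −$5 on remainder applied to Halvorsen.
Totals: Okafor $227,175 + $557,490 = $784,665; Becker $227,175 + $45,370 = $272,545; Halvorsen $227,175 + $602,235 = $829,410; Andrade $227,175 + $102,550 = $329,725.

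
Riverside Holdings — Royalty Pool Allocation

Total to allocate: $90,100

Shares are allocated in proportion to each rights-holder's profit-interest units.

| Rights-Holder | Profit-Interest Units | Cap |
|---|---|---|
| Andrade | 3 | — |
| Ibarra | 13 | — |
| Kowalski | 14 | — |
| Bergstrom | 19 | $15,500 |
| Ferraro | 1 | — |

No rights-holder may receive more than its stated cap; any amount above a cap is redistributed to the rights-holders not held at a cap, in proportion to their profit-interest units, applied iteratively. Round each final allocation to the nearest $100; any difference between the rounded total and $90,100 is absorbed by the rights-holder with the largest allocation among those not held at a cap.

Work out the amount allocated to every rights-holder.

Andrade: $7,200 | Ibarra: $31,300 | Kowalski: $33,700 | Bergstrom: $15,500 | Ferraro: $2,400

Total profit-interest units = 50.
Proportional shares (ignoring caps): Andrade 5,406.00; Ibarra 23,426.00; Kowalski 25,228.00; Bergstrom 34,238.00; Ferraro 1,802.00.
Held at cap: Bergstrom ($15,500); balance $74,600 reallocated over remaining profit-interest units 31.
Redistributed shares: Andrade 7,219.35 → $7,200; Ibarra 31,283.87 → $31,300; Kowalski 33,690.32 → $33,700; Ferraro 2,406.45 → $2,400.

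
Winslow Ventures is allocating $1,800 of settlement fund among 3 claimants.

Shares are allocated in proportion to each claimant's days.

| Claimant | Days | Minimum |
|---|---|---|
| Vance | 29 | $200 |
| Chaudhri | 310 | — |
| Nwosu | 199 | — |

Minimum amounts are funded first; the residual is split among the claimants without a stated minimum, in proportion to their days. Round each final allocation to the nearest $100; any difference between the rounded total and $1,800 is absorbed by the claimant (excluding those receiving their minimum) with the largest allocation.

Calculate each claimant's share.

Fund the minimums — Vance $200. Balance $1,600.
Balance split over remaining days 509: Chaudhri 974.46 → $1,000; Nwosu 625.54 → $600.

Vance: $200; Chaudhri: $1,000; Nwosu: $600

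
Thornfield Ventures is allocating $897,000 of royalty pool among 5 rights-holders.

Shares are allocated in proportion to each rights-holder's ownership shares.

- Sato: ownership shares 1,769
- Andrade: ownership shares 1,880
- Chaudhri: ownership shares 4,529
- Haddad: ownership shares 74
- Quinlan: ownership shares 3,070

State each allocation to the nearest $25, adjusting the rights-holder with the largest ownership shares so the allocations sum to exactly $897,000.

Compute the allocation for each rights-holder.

Sato: $140,150; Andrade: $148,950; Chaudhri: $358,800; Haddad: $5,875; Quinlan: $243,225

Total ownership shares = 11,322.
Unrounded shares: Sato 1,769/11,322 × $897,000 = 140,151.30; Andrade 1,880/11,322 × $897,000 = 148,945.42; Chaudhri 4,529/11,322 × $897,000 = 358,815.85; Haddad 74/11,322 × $897,000 = 5,862.75; Quinlan 3,070/11,322 × $897,000 = 243,224.70.
At nearest $25: Sato $140,150; Andrade $148,950; Chaudhri $358,825; Haddad $5,875; Quinlan $243,225. Sum = $897,025.
Difference $897,000 − $897,025 = −$25 applied to largest ownership shares (Chaudhri): Chaudhri becomes $358,800.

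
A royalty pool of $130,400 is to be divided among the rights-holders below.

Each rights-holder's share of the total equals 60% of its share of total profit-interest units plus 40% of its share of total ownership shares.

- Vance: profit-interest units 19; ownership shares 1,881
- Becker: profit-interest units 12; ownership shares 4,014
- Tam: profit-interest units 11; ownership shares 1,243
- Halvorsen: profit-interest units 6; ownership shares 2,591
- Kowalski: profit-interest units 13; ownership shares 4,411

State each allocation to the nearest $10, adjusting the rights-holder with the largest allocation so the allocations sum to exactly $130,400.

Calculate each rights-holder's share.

Vance: $31,310 | Becker: $30,200 | Tam: $18,690 | Halvorsen: $17,250 | Kowalski: $32,950

Profit-interest units total 61; ownership shares total 14,140.
Blended shares (60% profit-interest units + 40% ownership shares): Vance 0.2401; Becker 0.2316; Tam 0.1434; Halvorsen 0.1323; Kowalski 0.2526.
Proportional shares: Vance 31,308.52; Becker 30,198.42; Tam 18,694.06; Halvorsen 17,253.49; Kowalski 32,945.51.
At nearest $10: Vance $31,310; Becker $30,200; Tam $18,690; Halvorsen $17,250; Kowalski $32,950. Sum = $130,400.
Rounded total matches; no reconciliation needed.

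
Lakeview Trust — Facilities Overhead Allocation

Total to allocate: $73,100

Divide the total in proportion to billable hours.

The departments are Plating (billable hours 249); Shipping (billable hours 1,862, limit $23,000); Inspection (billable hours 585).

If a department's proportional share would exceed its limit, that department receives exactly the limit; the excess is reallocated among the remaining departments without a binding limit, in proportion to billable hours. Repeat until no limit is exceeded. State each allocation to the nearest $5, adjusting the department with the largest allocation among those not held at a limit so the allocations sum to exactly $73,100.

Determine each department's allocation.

Plating: $14,960; Shipping: $23,000; Inspection: $35,140

Sum of billable hours: 2,696.
Unconstrained shares: Plating 6,751.45; Shipping 50,486.72; Inspection 15,861.83.
Cap binds for Shipping ($23,000); remaining pool $50,100 reallocated over remaining billable hours 834.
Remaining shares: Plating 14,957.91 → $14,960; Inspection 35,142.09 → $35,140.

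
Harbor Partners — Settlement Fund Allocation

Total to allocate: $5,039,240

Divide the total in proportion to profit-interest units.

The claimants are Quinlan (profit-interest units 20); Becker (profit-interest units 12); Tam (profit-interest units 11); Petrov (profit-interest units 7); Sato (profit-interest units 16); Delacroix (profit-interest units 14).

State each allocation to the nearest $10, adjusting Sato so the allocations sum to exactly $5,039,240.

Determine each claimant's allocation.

Combined profit-interest units = 80.
Raw shares: Quinlan 20/80 × $5,039,240 = 1,259,810.00; Becker 12/80 × $5,039,240 = 755,886.00; Tam 11/80 × $5,039,240 = 692,895.50; Petrov 7/80 × $5,039,240 = 440,933.50; Sato 16/80 × $5,039,240 = 1,007,848.00; Delacroix 14/80 × $5,039,240 = 881,867.00.
At nearest $10: Quinlan $1,259,810; Becker $755,890; Tam $692,900; Petrov $440,930; Sato $1,007,850; Delacroix $881,870. Sum = $5,039,250.
Difference $5,039,240 − $5,039,250 = −$10 applied to Sato: Sato becomes $1,007,840.

Quinlan: $1,259,810 | Becker: $755,890 | Tam: $692,900 | Petrov: $440,930 | Sato: $1,007,840 | Delacroix: $881,870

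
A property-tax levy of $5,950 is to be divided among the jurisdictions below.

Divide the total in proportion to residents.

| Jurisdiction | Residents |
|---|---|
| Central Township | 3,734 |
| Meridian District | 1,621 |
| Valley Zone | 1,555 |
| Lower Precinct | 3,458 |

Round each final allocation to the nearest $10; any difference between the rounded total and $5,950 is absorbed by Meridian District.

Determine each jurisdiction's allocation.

Central Township: $2,140 · Meridian District: $940 · Valley Zone: $890 · Lower Precinct: $1,980

Sum of residents: 10,368.
Raw shares: Central Township 3,734/10,368 × $5,950 = 2,142.87; Meridian District 1,621/10,368 × $5,950 = 930.26; Valley Zone 1,555/10,368 × $5,950 = 892.39; Lower Precinct 3,458/10,368 × $5,950 = 1,984.48.
At nearest $10: Central Township $2,140; Meridian District $930; Valley Zone $890; Lower Precinct $1,980. Sum = $5,940.
Difference $5,950 − $5,940 = +$10 applied to Meridian District: Meridian District becomes $940.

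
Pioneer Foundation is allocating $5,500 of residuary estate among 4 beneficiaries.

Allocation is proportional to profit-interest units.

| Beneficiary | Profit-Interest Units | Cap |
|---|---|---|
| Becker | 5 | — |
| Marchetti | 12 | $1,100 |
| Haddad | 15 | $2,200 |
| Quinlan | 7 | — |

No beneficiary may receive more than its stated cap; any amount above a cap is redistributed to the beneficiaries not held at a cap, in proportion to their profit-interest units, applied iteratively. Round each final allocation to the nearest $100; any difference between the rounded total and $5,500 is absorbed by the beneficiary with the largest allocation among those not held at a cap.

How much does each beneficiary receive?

Becker: $900 · Marchetti: $1,100 · Haddad: $2,200 · Quinlan: $1,300

Sum of profit-interest units: 39.
Unconstrained shares: Becker 705.13; Marchetti 1,692.31; Haddad 2,115.38; Quinlan 987.18.
Held at cap: Marchetti ($1,100); residual $4,400 reallocated over remaining profit-interest units 27.
Held at cap: Haddad ($2,200); residual $2,200 reallocated over remaining profit-interest units 12.
Shares after redistribution: Becker 916.67 → $900; Quinlan 1,283.33 → $1,300.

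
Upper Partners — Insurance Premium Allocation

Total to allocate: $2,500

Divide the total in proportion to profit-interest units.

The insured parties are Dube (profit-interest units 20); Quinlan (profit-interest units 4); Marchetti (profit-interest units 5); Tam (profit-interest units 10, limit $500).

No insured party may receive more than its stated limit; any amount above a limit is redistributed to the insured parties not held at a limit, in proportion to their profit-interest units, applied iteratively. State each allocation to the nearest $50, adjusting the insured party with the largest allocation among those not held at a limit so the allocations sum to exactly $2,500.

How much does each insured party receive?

Total profit-interest units = 39.
Proportional shares (ignoring caps): Dube 1,282.05; Quinlan 256.41; Marchetti 320.51; Tam 641.03.
Cap binds for Tam ($500); remaining pool $2,000 reallocated over remaining profit-interest units 29.
Shares after redistribution: Dube 1,379.31 → $1,400; Quinlan 275.86 → $300; Marchetti 344.83 → $350.
Rounding difference −$50 applied to Dube → $1,350.

Dube: $1,350 · Quinlan: $300 · Marchetti: $350 · Tam: $500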